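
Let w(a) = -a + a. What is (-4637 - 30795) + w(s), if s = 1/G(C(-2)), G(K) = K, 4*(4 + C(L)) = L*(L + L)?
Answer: -35432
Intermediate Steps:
C(L) = -4 + L²/2 (C(L) = -4 + (L*(L + L))/4 = -4 + (L*(2*L))/4 = -4 + (2*L²)/4 = -4 + L²/2)
s = -½ (s = 1/(-4 + (½)*(-2)²) = 1/(-4 + (½)*4) = 1/(-4 + 2) = 1/(-2) = -½ ≈ -0.50000)
w(a) = 0
(-4637 - 30795) + w(s) = (-4637 - 30795) + 0 = -35432 + 0 = -35432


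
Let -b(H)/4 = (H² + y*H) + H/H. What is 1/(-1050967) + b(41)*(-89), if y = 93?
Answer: 2055922664739/1050967 ≈ 1.9562e+6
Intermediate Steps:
b(H) = -4 - 372*H - 4*H² (b(H) = -4*((H² + 93*H) + H/H) = -4*((H² + 93*H) + 1) = -4*(1 + H² + 93*H) = -4 - 372*H - 4*H²)
1/(-1050967) + b(41)*(-89) = 1/(-1050967) + (-4 - 372*41 - 4*41²)*(-89) = -1/1050967 + (-4 - 15252 - 4*1681)*(-89) = -1/1050967 + (-4 - 15252 - 6724)*(-89) = -1/1050967 - 21980*(-89) = -1/1050967 + 1956220 = 2055922664739/1050967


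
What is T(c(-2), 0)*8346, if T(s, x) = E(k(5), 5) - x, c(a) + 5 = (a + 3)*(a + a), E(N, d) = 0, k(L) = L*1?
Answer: 0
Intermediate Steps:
k(L) = L
c(a) = -5 + 2*a*(3 + a) (c(a) = -5 + (a + 3)*(a + a) = -5 + (3 + a)*(2*a) = -5 + 2*a*(3 + a))
T(s, x) = -x (T(s, x) = 0 - x = -x)
T(c(-2), 0)*8346 = -1*0*8346 = 0*8346 = 0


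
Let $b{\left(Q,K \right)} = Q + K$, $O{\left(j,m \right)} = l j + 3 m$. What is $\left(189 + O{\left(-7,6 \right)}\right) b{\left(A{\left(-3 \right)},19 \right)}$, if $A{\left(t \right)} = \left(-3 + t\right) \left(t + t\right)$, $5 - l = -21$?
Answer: $1375$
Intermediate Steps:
$l = 26$ ($l = 5 - -21 = 5 + 21 = 26$)
$O{\left(j,m \right)} = 3 m + 26 j$ ($O{\left(j,m \right)} = 26 j + 3 m = 3 m + 26 j$)
$A{\left(t \right)} = 2 t \left(-3 + t\right)$ ($A{\left(t \right)} = \left(-3 + t\right) 2 t = 2 t \left(-3 + t\right)$)
$b{\left(Q,K \right)} = K + Q$
$\left(189 + O{\left(-7,6 \right)}\right) b{\left(A{\left(-3 \right)},19 \right)} = \left(189 + \left(3 \cdot 6 + 26 \left(-7\right)\right)\right) \left(19 + 2 \left(-3\right) \left(-3 - 3\right)\right) = \left(189 + \left(18 - 182\right)\right) \left(19 + 2 \left(-3\right) \left(-6\right)\right) = \left(189 - 164\right) \left(19 + 36\right) = 25 \cdot 55 = 1375$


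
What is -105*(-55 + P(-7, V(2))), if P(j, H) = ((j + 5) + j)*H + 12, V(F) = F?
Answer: 6405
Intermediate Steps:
P(j, H) = 12 + H*(5 + 2*j) (P(j, H) = ((5 + j) + j)*H + 12 = (5 + 2*j)*H + 12 = H*(5 + 2*j) + 12 = 12 + H*(5 + 2*j))
-105*(-55 + P(-7, V(2))) = -105*(-55 + (12 + 5*2 + 2*2*(-7))) = -105*(-55 + (12 + 10 - 28)) = -105*(-55 - 6) = -105*(-61) = 6405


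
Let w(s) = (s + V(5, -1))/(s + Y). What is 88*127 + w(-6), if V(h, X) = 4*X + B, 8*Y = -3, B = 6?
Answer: 570008/51 ≈ 11177.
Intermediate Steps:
Y = -3/8 (Y = (⅛)*(-3) = -3/8 ≈ -0.37500)
V(h, X) = 6 + 4*X (V(h, X) = 4*X + 6 = 6 + 4*X)
w(s) = (2 + s)/(-3/8 + s) (w(s) = (s + (6 + 4*(-1)))/(s - 3/8) = (s + (6 - 4))/(-3/8 + s) = (s + 2)/(-3/8 + s) = (2 + s)/(-3/8 + s))
88*127 + w(-6) = 88*127 + 8*(2 - 6)/(-3 + 8*(-6)) = 11176 + 8*(-4)/(-3 - 48) = 11176 + 8*(-4)/(-51) = 11176 + 8*(-1/51)*(-4) = 11176 + 32/51 = 570008/51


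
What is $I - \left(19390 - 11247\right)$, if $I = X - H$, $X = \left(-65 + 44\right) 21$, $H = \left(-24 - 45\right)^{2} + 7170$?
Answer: $-20515$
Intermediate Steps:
$H = 11931$ ($H = \left(-69\right)^{2} + 7170 = 4761 + 7170 = 11931$)
$X = -441$ ($X = \left(-21\right) 21 = -441$)
$I = -12372$ ($I = -441 - 11931 = -12372$)
$I - \left(19390 - 11247\right) = -12372 - \left(19390 - 11247\right) = -12372 - 8143 = -20515$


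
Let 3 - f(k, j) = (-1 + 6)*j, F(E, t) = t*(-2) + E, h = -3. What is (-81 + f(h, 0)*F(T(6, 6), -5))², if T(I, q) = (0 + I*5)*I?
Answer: 239121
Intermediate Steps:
T(I, q) = 5*I² (T(I, q) = (0 + 5*I)*I = (5*I)*I = 5*I²)
F(E, t) = E - 2*t (F(E, t) = -2*t + E = E - 2*t)
f(k, j) = 3 - 5*j (f(k, j) = 3 - (-1 + 6)*j = 3 - 5*j)
(-81 + f(h, 0)*F(T(6, 6), -5))² = (-81 + (3 - 5*0)*(5*6² - 2*(-5)))² = (-81 + (3 + 0)*(5*36 + 10))² = (-81 + 3*(180 + 10))² = (-81 + 3*190)² = (-81 + 570)² = 489² = 239121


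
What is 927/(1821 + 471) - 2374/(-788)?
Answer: 514307/150508 ≈ 3.4171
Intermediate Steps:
927/(1821 + 471) - 2374/(-788) = 927/2292 - 2374*(-1/788) = 927*(1/2292) + 1187/394 = 309/764 + 1187/394 = 514307/150508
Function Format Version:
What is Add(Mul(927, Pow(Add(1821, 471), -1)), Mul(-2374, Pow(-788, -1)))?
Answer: Rational(514307, 150508) ≈ 3.4171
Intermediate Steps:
Add(Mul(927, Pow(Add(1821, 471), -1)), Mul(-2374, Pow(-788, -1))) = Add(Mul(927, Pow(2292, -1)), Mul(-2374, Rational(-1, 788))) = Add(Mul(927, Rational(1, 2292)), Rational(1187, 394)) = Add(Rational(309, 764), Rational(1187, 394)) = Rational(514307, 150508)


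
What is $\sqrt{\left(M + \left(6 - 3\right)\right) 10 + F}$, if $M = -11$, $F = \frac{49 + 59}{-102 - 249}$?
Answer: $\frac{6 i \sqrt{377}}{13} \approx 8.9615 i$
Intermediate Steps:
$F = - \frac{4}{13}$ ($F = \frac{108}{-351} = 108 \left(- \frac{1}{351}\right) = - \frac{4}{13} \approx -0.30769$)
$\sqrt{\left(M + \left(6 - 3\right)\right) 10 + F} = \sqrt{\left(-11 + \left(6 - 3\right)\right) 10 - \frac{4}{13}} = \sqrt{\left(-11 + 3\right) 10 - \frac{4}{13}} = \sqrt{\left(-8\right) 10 - \frac{4}{13}} = \sqrt{-80 - \frac{4}{13}} = \sqrt{- \frac{1044}{13}} = \frac{6 i \sqrt{377}}{13}$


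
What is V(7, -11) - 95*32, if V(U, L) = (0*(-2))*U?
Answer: -3040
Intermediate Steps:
V(U, L) = 0 (V(U, L) = 0*U = 0)
V(7, -11) - 95*32 = 0 - 95*32 = 0 - 3040 = -3040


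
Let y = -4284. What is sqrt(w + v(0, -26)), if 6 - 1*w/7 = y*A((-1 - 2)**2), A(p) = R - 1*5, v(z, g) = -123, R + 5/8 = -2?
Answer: 3*I*sqrt(101662)/2 ≈ 478.27*I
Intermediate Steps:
R = -21/8 (R = -5/8 - 2 = -21/8 ≈ -2.6250)
A(p) = -61/8 (A(p) = -21/8 - 1*5 = -21/8 - 5 = -61/8)
w = -457233/2 (w = 42 - (-29988)*(-61)/8 = 42 - 7*65331/2 = 42 - 457317/2 = -457233/2 ≈ -2.2862e+5)
sqrt(w + v(0, -26)) = sqrt(-457233/2 - 123) = sqrt(-457479/2) = 3*I*sqrt(101662)/2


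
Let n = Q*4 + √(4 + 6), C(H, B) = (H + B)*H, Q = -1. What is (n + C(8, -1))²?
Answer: (52 + √10)² ≈ 3042.9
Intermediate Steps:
C(H, B) = H*(B + H) (C(H, B) = (B + H)*H = H*(B + H))
n = -4 + √10 (n = -1*4 + √(4 + 6) = -4 + √10 ≈ -0.83772)
(n + C(8, -1))² = ((-4 + √10) + 8*(-1 + 8))² = ((-4 + √10) + 8*7)² = ((-4 + √10) + 56)² = (52 + √10)²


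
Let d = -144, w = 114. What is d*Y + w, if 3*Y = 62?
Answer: -2862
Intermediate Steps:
Y = 62/3 (Y = (⅓)*62 = 62/3 ≈ 20.667)
d*Y + w = -144*62/3 + 114 = -2976 + 114 = -2862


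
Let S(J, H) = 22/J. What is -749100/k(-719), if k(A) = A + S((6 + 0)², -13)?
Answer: 13483800/12931 ≈ 1042.8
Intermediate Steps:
k(A) = 11/18 + A (k(A) = A + 22/((6 + 0)²) = A + 22/(6²) = A + 22/36 = A + 22*(1/36) = A + 11/18 = 11/18 + A)
-749100/k(-719) = -749100/(11/18 - 719) = -749100/(-12931/18) = -749100*(-18/12931) = 13483800/12931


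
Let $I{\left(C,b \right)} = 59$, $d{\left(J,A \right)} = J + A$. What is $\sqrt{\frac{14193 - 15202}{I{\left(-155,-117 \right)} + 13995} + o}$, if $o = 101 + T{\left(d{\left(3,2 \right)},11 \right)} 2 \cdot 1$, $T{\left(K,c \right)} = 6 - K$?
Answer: $\frac{\sqrt{20329855862}}{14054} \approx 10.145$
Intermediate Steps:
$d{\left(J,A \right)} = A + J$
$o = 103$ ($o = 101 + \left(6 - \left(2 + 3\right)\right) 2 \cdot 1 = 101 + \left(6 - 5\right) 2 = 101 + 1 \cdot 2 = 101 + 2 = 103$)
$\sqrt{\frac{14193 - 15202}{I{\left(-155,-117 \right)} + 13995} + o} = \sqrt{\frac{14193 - 15202}{59 + 13995} + 103} = \sqrt{- \frac{1009}{14054} + 103} = \sqrt{\frac{1446553}{14054}} = \frac{\sqrt{20329855862}}{14054}$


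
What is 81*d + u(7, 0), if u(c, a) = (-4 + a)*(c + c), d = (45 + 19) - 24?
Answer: 3184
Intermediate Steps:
d = 40 (d = 64 - 24 = 40)
u(c, a) = 2*c*(-4 + a) (u(c, a) = (-4 + a)*(2*c) = 2*c*(-4 + a))
81*d + u(7, 0) = 81*40 + 2*7*(-4 + 0) = 3240 + 2*7*(-4) = 3240 - 56 = 3184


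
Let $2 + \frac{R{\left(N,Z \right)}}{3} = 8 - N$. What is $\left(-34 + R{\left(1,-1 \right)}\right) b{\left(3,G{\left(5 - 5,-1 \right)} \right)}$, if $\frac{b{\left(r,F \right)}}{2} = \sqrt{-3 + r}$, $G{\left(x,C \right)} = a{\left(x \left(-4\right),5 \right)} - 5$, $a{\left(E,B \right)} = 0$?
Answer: $0$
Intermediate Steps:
$R{\left(N,Z \right)} = 18 - 3 N$ ($R{\left(N,Z \right)} = -6 + 3 \left(8 - N\right) = -6 - \left(-24 + 3 N\right) = 18 - 3 N$)
$G{\left(x,C \right)} = -5$ ($G{\left(x,C \right)} = 0 - 5 = -5$)
$b{\left(r,F \right)} = 2 \sqrt{-3 + r}$
$\left(-34 + R{\left(1,-1 \right)}\right) b{\left(3,G{\left(5 - 5,-1 \right)} \right)} = \left(-34 + \left(18 - 3\right)\right) 2 \sqrt{-3 + 3} = \left(-34 + \left(18 - 3\right)\right) 2 \sqrt{0} = \left(-34 + 15\right) 2 \cdot 0 = \left(-19\right) 0 = 0$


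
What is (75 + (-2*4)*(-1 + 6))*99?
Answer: 3465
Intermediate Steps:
(75 + (-2*4)*(-1 + 6))*99 = (75 - 8*5)*99 = (75 - 40)*99 = 35*99 = 3465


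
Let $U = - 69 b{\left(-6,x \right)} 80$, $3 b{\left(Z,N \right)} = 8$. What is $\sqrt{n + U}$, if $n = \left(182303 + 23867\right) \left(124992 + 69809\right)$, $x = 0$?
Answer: $5 \sqrt{1606484298} \approx 2.004 \cdot 10^{5}$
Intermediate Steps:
$b{\left(Z,N \right)} = \frac{8}{3}$ ($b{\left(Z,N \right)} = \frac{1}{3} \cdot 8 = \frac{8}{3}$)
$n = 40162122170$ ($n = 206170 \cdot 194801 = 40162122170$)
$U = -14720$ ($U = \left(-69\right) \frac{8}{3} \cdot 80 = \left(-184\right) 80 = -14720$)
$\sqrt{n + U} = \sqrt{40162122170 - 14720} = \sqrt{40162107450} = 5 \sqrt{1606484298}$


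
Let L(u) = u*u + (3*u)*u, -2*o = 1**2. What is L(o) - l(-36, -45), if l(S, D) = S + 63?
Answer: -26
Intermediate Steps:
o = -1/2 (o = -1/2*1**2 = -1/2*1 = -1/2 ≈ -0.50000)
l(S, D) = 63 + S
L(u) = 4*u**2 (L(u) = u**2 + 3*u**2 = 4*u**2)
L(o) - l(-36, -45) = 4*(-1/2)**2 - (63 - 36) = 4*(1/4) - 1*27 = 1 - 27 = -26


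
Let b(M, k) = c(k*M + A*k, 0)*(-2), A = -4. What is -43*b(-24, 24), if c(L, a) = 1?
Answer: 86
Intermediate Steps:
b(M, k) = -2 (b(M, k) = 1*(-2) = -2)
-43*b(-24, 24) = -43*(-2) = 86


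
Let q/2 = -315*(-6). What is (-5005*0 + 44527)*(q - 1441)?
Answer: 104148653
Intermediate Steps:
q = 3780 (q = 2*(-315*(-6)) = 2*1890 = 3780)
(-5005*0 + 44527)*(q - 1441) = (-5005*0 + 44527)*(3780 - 1441) = (0 + 44527)*2339 = 44527*2339 = 104148653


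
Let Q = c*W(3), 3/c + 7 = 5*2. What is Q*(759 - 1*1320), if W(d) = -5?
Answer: 2805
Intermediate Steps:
c = 1 (c = 3/(-7 + 5*2) = 3/(-7 + 10) = 3/3 = 3*(⅓) = 1)
Q = -5 (Q = 1*(-5) = -5)
Q*(759 - 1*1320) = -5*(759 - 1*1320) = -5*(759 - 1320) = -5*(-561) = 2805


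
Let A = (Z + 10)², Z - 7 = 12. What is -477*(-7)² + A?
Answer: -22532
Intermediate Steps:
Z = 19 (Z = 7 + 12 = 19)
A = 841 (A = (19 + 10)² = 29² = 841)
-477*(-7)² + A = -477*(-7)² + 841 = -477*49 + 841 = -23373 + 841 = -22532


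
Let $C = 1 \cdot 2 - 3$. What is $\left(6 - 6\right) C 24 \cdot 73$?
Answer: $0$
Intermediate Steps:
$C = -1$ ($C = 2 - 3 = -1$)
$\left(6 - 6\right) C 24 \cdot 73 = \left(6 - 6\right) \left(-1\right) 24 \cdot 73 = 0 \left(-1\right) 24 \cdot 73 = 0 \cdot 24 \cdot 73 = 0 \cdot 73 = 0$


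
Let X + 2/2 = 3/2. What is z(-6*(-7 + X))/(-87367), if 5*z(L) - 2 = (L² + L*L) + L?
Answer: -3083/436835 ≈ -0.0070576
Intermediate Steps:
X = ½ (X = -1 + 3/2 = ½ ≈ 0.50000)
z(L) = ⅖ + L/5 + 2*L²/5 (z(L) = ⅖ + ((L² + L*L) + L)/5 = ⅖ + ((L² + L²) + L)/5 = ⅖ + (2*L² + L)/5 = ⅖ + (L + 2*L²)/5 = ⅖ + (L/5 + 2*L²/5) = ⅖ + L/5 + 2*L²/5)
z(-6*(-7 + X))/(-87367) = (⅖ + (-6*(-7 + ½))/5 + 2*(-6*(-7 + ½))²/5)/(-87367) = (⅖ + (-6*(-13/2))/5 + 2*(-6*(-13/2))²/5)*(-1/87367) = (⅖ + (⅕)*39 + (⅖)*39²)*(-1/87367) = (⅖ + 39/5 + (⅖)*1521)*(-1/87367) = (⅖ + 39/5 + 3042/5)*(-1/87367) = (3083/5)*(-1/87367) = -3083/436835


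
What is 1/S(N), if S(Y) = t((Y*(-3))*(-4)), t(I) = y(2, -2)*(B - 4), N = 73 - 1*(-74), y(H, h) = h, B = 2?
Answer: ¼ ≈ 0.25000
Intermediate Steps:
N = 147 (N = 73 + 74 = 147)
t(I) = 4 (t(I) = -2*(2 - 4) = -2*(-2) = 4)
S(Y) = 4
1/S(N) = 1/4 = ¼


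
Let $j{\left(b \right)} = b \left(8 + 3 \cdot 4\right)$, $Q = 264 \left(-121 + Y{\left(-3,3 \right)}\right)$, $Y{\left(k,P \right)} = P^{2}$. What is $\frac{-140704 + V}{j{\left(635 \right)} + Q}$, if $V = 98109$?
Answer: $\frac{42595}{16868} \approx 2.5252$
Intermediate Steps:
$Q = -29568$ ($Q = 264 \left(-121 + 3^{2}\right) = 264 \left(-121 + 9\right) = 264 \left(-112\right) = -29568$)
$j{\left(b \right)} = 20 b$ ($j{\left(b \right)} = b \left(8 + 12\right) = b 20 = 20 b$)
$\frac{-140704 + V}{j{\left(635 \right)} + Q} = \frac{-140704 + 98109}{20 \cdot 635 - 29568} = - \frac{42595}{12700 - 29568} = - \frac{42595}{-16868} = \left(-42595\right) \left(- \frac{1}{16868}\right) = \frac{42595}{16868}$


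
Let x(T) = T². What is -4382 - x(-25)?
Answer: -5007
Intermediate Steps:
-4382 - x(-25) = -4382 - 1*(-25)² = -4382 - 1*625 = -4382 - 625 = -5007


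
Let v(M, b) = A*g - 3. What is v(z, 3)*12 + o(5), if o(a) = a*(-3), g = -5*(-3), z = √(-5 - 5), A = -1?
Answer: -231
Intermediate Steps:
z = I*√10 (z = √(-10) = I*√10 ≈ 3.1623*I)
g = 15
o(a) = -3*a
v(M, b) = -18 (v(M, b) = -1*15 - 3 = -15 - 3 = -18)
v(z, 3)*12 + o(5) = -18*12 - 3*5 = -216 - 15 = -231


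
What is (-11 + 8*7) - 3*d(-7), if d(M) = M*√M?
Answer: 45 + 21*I*√7 ≈ 45.0 + 55.561*I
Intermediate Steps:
d(M) = M^(3/2)
(-11 + 8*7) - 3*d(-7) = (-11 + 8*7) - 3*(-7)^(3/2) = (-11 + 56) - 3*(-7*I*√7) = 45 - (-21)*I*√7 = 45 + 21*I*√7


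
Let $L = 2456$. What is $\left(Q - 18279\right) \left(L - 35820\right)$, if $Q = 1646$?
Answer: $554943412$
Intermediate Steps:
$\left(Q - 18279\right) \left(L - 35820\right) = \left(1646 - 18279\right) \left(2456 - 35820\right) = \left(-16633\right) \left(-33364\right) = 554943412$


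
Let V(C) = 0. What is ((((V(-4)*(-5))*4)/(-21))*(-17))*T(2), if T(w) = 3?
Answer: 0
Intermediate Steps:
((((V(-4)*(-5))*4)/(-21))*(-17))*T(2) = ((((0*(-5))*4)/(-21))*(-17))*3 = (((0*4)*(-1/21))*(-17))*3 = ((0*(-1/21))*(-17))*3 = (0*(-17))*3 = 0*3 = 0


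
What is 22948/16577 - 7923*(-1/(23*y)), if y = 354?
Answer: 106060729/44989978 ≈ 2.3574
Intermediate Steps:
22948/16577 - 7923*(-1/(23*y)) = 22948/16577 - 7923/(354*(-23)) = 22948*(1/16577) - 7923/(-8142) = 22948/16577 - 7923*(-1/8142) = 22948/16577 + 2641/2714 = 106060729/44989978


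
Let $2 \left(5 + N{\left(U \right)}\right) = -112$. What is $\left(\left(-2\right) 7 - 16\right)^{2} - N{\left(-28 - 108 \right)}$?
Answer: $961$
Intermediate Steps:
$N{\left(U \right)} = -61$ ($N{\left(U \right)} = -5 + \frac{1}{2} \left(-112\right) = -5 - 56 = -61$)
$\left(\left(-2\right) 7 - 16\right)^{2} - N{\left(-28 - 108 \right)} = \left(\left(-2\right) 7 - 16\right)^{2} - -61 = \left(-14 - 16\right)^{2} + 61 = \left(-30\right)^{2} + 61 = 900 + 61 = 961$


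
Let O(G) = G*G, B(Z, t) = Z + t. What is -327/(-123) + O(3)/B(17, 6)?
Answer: 2876/943 ≈ 3.0498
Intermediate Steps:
O(G) = G**2
-327/(-123) + O(3)/B(17, 6) = -327/(-123) + 3**2/(17 + 6) = -327*(-1/123) + 9/23 = 109/41 + 9*(1/23) = 109/41 + 9/23 = 2876/943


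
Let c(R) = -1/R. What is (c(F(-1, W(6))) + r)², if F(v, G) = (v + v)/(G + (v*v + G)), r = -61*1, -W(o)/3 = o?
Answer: 24649/4 ≈ 6162.3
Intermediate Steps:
W(o) = -3*o
r = -61
F(v, G) = 2*v/(v² + 2*G) (F(v, G) = (2*v)/(G + (v² + G)) = (2*v)/(G + (G + v²)) = (2*v)/(v² + 2*G) = 2*v/(v² + 2*G))
(c(F(-1, W(6))) + r)² = (-1/(2*(-1)/((-1)² + 2*(-3*6))) - 61)² = (-1/(2*(-1)/(1 + 2*(-18))) - 61)² = (-1/(2*(-1)/(1 - 36)) - 61)² = (-1/(2*(-1)/(-35)) - 61)² = (-1/(2*(-1)*(-1/35)) - 61)² = (-1/2/35 - 61)² = (-1*35/2 - 61)² = (-35/2 - 61)² = (-157/2)² = 24649/4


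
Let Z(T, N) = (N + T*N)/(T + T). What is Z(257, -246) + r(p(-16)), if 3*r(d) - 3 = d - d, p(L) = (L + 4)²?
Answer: -31477/257 ≈ -122.48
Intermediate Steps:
Z(T, N) = (N + N*T)/(2*T) (Z(T, N) = (N + N*T)/((2*T)) = (N + N*T)*(1/(2*T)) = (N + N*T)/(2*T))
p(L) = (4 + L)²
r(d) = 1 (r(d) = 1 + (d - d)/3 = 1 + (⅓)*0 = 1 + 0 = 1)
Z(257, -246) + r(p(-16)) = (½)*(-246)*(1 + 257)/257 + 1 = (½)*(-246)*(1/257)*258 + 1 = -31734/257 + 1 = -31477/257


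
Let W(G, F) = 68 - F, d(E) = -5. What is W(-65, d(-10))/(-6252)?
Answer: -73/6252 ≈ -0.011676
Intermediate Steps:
W(-65, d(-10))/(-6252) = (68 - 1*(-5))/(-6252) = (68 + 5)*(-1/6252) = 73*(-1/6252) = -73/6252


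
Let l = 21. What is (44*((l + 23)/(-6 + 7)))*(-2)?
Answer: -3872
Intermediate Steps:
(44*((l + 23)/(-6 + 7)))*(-2) = (44*((21 + 23)/(-6 + 7)))*(-2) = (44*(44/1))*(-2) = (44*(44*1))*(-2) = (44*44)*(-2) = 1936*(-2) = -3872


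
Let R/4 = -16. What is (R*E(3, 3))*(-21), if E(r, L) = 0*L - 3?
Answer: -4032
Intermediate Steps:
R = -64 (R = 4*(-16) = -64)
E(r, L) = -3 (E(r, L) = 0 - 3 = -3)
(R*E(3, 3))*(-21) = -64*(-3)*(-21) = 192*(-21) = -4032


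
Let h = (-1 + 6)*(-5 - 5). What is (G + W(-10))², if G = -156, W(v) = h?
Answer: 42436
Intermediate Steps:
h = -50 (h = 5*(-10) = -50)
W(v) = -50
(G + W(-10))² = (-156 - 50)² = (-206)² = 42436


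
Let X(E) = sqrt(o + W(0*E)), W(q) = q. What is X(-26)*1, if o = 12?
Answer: 2*sqrt(3) ≈ 3.4641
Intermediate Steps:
X(E) = 2*sqrt(3) (X(E) = sqrt(12 + 0*E) = sqrt(12 + 0) = sqrt(12) = 2*sqrt(3))
X(-26)*1 = (2*sqrt(3))*1 = 2*sqrt(3)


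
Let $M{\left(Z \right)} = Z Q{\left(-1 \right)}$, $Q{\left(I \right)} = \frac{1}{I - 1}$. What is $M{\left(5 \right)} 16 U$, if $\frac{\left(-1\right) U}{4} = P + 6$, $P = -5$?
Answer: $160$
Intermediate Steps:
$Q{\left(I \right)} = \frac{1}{-1 + I}$
$M{\left(Z \right)} = - \frac{Z}{2}$ ($M{\left(Z \right)} = \frac{Z}{-1 - 1} = \frac{Z}{-2} = Z \left(- \frac{1}{2}\right) = - \frac{Z}{2}$)
$U = -4$ ($U = - 4 \left(-5 + 6\right) = \left(-4\right) 1 = -4$)
$M{\left(5 \right)} 16 U = \left(- \frac{1}{2}\right) 5 \cdot 16 \left(-4\right) = \left(- \frac{5}{2}\right) 16 \left(-4\right) = \left(-40\right) \left(-4\right) = 160$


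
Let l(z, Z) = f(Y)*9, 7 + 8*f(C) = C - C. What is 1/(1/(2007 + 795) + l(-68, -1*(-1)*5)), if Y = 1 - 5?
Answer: -11208/88259 ≈ -0.12699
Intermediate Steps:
Y = -4
f(C) = -7/8 (f(C) = -7/8 + (C - C)/8 = -7/8 + (1/8)*0 = -7/8 + 0 = -7/8)
l(z, Z) = -63/8 (l(z, Z) = -7/8*9 = -63/8)
1/(1/(2007 + 795) + l(-68, -1*(-1)*5)) = 1/(1/(2007 + 795) - 63/8) = 1/(1/2802 - 63/8) = 1/(-88259/11208) = -11208/88259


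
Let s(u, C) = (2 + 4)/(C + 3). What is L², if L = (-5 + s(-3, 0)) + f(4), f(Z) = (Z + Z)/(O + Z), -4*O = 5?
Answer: 1/121 ≈ 0.0082645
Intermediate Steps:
O = -5/4 (O = -¼*5 = -5/4 ≈ -1.2500)
s(u, C) = 6/(3 + C)
f(Z) = 2*Z/(-5/4 + Z) (f(Z) = (Z + Z)/(-5/4 + Z) = (2*Z)/(-5/4 + Z) = 2*Z/(-5/4 + Z))
L = -1/11 (L = (-5 + 6/(3 + 0)) + 8*4/(-5 + 4*4) = (-5 + 6/3) + 8*4/(-5 + 16) = (-5 + 6*(⅓)) + 8*4/11 = (-5 + 2) + 8*4*(1/11) = -3 + 32/11 = -1/11 ≈ -0.090909)
L² = (-1/11)² = 1/121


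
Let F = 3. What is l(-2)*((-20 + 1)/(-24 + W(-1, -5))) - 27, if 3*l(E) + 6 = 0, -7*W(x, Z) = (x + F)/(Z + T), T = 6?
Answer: -2428/85 ≈ -28.565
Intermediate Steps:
W(x, Z) = -(3 + x)/(7*(6 + Z)) (W(x, Z) = -(x + 3)/(7*(Z + 6)) = -(3 + x)/(7*(6 + Z)))
l(E) = -2 (l(E) = -2 + (⅓)*0 = -2 + 0 = -2)
l(-2)*((-20 + 1)/(-24 + W(-1, -5))) - 27 = -2*(-20 + 1)/(-24 + (-3 - 1*(-1))/(7*(6 - 5))) - 27 = -(-38)/(-24 + (⅐)*(-3 + 1)/1) - 27 = -(-38)/(-24 + (⅐)*1*(-2)) - 27 = -(-38)/(-24 - 2/7) - 27 = -(-38)/(-170/7) - 27 = -(-38)*(-7)/170 - 27 = -2*133/170 - 27 = -133/85 - 27 = -2428/85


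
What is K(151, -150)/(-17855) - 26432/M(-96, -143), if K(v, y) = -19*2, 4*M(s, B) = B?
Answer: 1887778874/2553265 ≈ 739.36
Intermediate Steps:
M(s, B) = B/4
K(v, y) = -38
K(151, -150)/(-17855) - 26432/M(-96, -143) = -38/(-17855) - 26432/((1/4)*(-143)) = -38*(-1/17855) - 26432/(-143/4) = 38/17855 - 26432*(-4/143) = 38/17855 + 105728/143 = 1887778874/2553265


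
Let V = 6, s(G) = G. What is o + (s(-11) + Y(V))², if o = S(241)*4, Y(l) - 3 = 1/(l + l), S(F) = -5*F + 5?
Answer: -682175/144 ≈ -4737.3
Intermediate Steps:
S(F) = 5 - 5*F
Y(l) = 3 + 1/(2*l) (Y(l) = 3 + 1/(l + l) = 3 + 1/(2*l))
o = -4800 (o = (5 - 5*241)*4 = (5 - 1205)*4 = -1200*4 = -4800)
o + (s(-11) + Y(V))² = -4800 + (-11 + (3 + (½)/6))² = -4800 + (-11 + (3 + (½)*(⅙)))² = -4800 + (-11 + (3 + 1/12))² = -4800 + (-11 + 37/12)² = -4800 + (-95/12)² = -4800 + 9025/144 = -682175/144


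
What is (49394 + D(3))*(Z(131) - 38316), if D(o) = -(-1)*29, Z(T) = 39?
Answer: -1891764171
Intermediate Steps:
D(o) = 29 (D(o) = -1*(-29) = 29)
(49394 + D(3))*(Z(131) - 38316) = (49394 + 29)*(39 - 38316) = 49423*(-38277) = -1891764171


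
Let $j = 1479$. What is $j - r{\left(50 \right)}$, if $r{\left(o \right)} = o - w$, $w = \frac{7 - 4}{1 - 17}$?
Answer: $\frac{22861}{16} \approx 1428.8$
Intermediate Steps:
$w = - \frac{3}{16}$ ($w = \frac{3}{-16} = 3 \left(- \frac{1}{16}\right) = - \frac{3}{16} \approx -0.1875$)
$r{\left(o \right)} = \frac{3}{16} + o$ ($r{\left(o \right)} = o - - \frac{3}{16} = o + \frac{3}{16} = \frac{3}{16} + o$)
$j - r{\left(50 \right)} = 1479 - \left(\frac{3}{16} + 50\right) = 1479 - \frac{803}{16} = \frac{22861}{16}$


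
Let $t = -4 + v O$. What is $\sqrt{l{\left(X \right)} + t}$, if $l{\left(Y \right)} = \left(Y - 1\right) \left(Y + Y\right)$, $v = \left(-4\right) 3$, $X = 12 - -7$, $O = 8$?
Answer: $2 \sqrt{146} \approx 24.166$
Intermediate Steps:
$X = 19$ ($X = 12 + 7 = 19$)
$v = -12$
$l{\left(Y \right)} = 2 Y \left(-1 + Y\right)$ ($l{\left(Y \right)} = \left(-1 + Y\right) 2 Y = 2 Y \left(-1 + Y\right)$)
$t = -100$ ($t = -4 - 96 = -100$)
$\sqrt{l{\left(X \right)} + t} = \sqrt{2 \cdot 19 \left(-1 + 19\right) - 100} = \sqrt{2 \cdot 19 \cdot 18 - 100} = \sqrt{684 - 100} = \sqrt{584} = 2 \sqrt{146}$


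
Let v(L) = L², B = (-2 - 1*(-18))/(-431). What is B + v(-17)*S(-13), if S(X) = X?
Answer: -1619283/431 ≈ -3757.0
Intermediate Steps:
B = -16/431 (B = (-2 + 18)*(-1/431) = 16*(-1/431) = -16/431 ≈ -0.037123)
B + v(-17)*S(-13) = -16/431 + (-17)²*(-13) = -16/431 + 289*(-13) = -16/431 - 3757 = -1619283/431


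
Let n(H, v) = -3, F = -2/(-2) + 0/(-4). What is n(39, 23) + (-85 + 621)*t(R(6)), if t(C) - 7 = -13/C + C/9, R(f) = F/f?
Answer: -1027325/27 ≈ -38049.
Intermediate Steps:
F = 1 (F = -2*(-1/2) + 0*(-1/4) = 1 + 0 = 1)
R(f) = 1/f
t(C) = 7 - 13/C + C/9 (t(C) = 7 + (-13/C + C/9) = 7 - 13/C + C/9)
n(39, 23) + (-85 + 621)*t(R(6)) = -3 + (-85 + 621)*(7 - 13/(1/6) + (1/9)/6) = -3 + 536*(7 - 13/1/6 + (1/9)*(1/6)) = -3 + 536*(7 - 13*6 + 1/54) = -3 + 536*(7 - 78 + 1/54) = -3 + 536*(-3833/54) = -3 - 1027244/27 = -1027325/27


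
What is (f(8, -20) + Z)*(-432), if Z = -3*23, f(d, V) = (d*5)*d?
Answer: -108432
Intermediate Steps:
f(d, V) = 5*d² (f(d, V) = (5*d)*d = 5*d²)
Z = -69
(f(8, -20) + Z)*(-432) = (5*8² - 69)*(-432) = (5*64 - 69)*(-432) = (320 - 69)*(-432) = 251*(-432) = -108432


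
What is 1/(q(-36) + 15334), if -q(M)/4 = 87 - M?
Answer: 1/14842 ≈ 6.7376e-5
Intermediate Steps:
q(M) = -348 + 4*M (q(M) = -4*(87 - M) = -348 + 4*M)
1/(q(-36) + 15334) = 1/((-348 + 4*(-36)) + 15334) = 1/((-348 - 144) + 15334) = 1/(-492 + 15334) = 1/14842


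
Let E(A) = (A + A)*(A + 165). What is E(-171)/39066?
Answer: 342/6511 ≈ 0.052526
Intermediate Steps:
E(A) = 2*A*(165 + A) (E(A) = (2*A)*(165 + A) = 2*A*(165 + A))
E(-171)/39066 = (2*(-171)*(165 - 171))/39066 = (2*(-171)*(-6))*(1/39066) = 2052*(1/39066) = 342/6511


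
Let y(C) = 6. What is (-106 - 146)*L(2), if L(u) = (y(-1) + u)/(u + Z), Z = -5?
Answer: 672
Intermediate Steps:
L(u) = (6 + u)/(-5 + u) (L(u) = (6 + u)/(u - 5) = (6 + u)/(-5 + u))
(-106 - 146)*L(2) = (-106 - 146)*((6 + 2)/(-5 + 2)) = -252*8/(-3) = -(-84)*8 = -252*(-8/3) = 672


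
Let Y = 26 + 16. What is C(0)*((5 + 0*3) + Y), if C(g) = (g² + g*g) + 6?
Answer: 282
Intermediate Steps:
C(g) = 6 + 2*g² (C(g) = (g² + g²) + 6 = 2*g² + 6 = 6 + 2*g²)
Y = 42
C(0)*((5 + 0*3) + Y) = (6 + 2*0²)*((5 + 0*3) + 42) = (6 + 2*0)*((5 + 0) + 42) = (6 + 0)*(5 + 42) = 6*47 = 282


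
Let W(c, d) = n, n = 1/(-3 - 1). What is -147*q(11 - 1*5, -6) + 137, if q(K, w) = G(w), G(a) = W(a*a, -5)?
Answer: 695/4 ≈ 173.75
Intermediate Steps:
n = -¼ (n = 1/(-4) = -¼ ≈ -0.25000)
W(c, d) = -¼
G(a) = -¼
q(K, w) = -¼
-147*q(11 - 1*5, -6) + 137 = -147*(-¼) + 137 = 147/4 + 137 = 695/4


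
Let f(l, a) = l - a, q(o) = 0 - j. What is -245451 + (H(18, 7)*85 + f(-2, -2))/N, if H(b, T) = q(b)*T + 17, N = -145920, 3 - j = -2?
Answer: -1193873613/4864 ≈ -2.4545e+5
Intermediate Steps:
j = 5 (j = 3 - 1*(-2) = 3 + 2 = 5)
q(o) = -5 (q(o) = 0 - 1*5 = 0 - 5 = -5)
H(b, T) = 17 - 5*T (H(b, T) = -5*T + 17 = 17 - 5*T)
-245451 + (H(18, 7)*85 + f(-2, -2))/N = -245451 + ((17 - 5*7)*85 + (-2 - 1*(-2)))/(-145920) = -245451 + ((17 - 35)*85 + (-2 + 2))*(-1/145920) = -245451 + (-18*85 + 0)*(-1/145920) = -245451 + (-1530 + 0)*(-1/145920) = -245451 - 1530*(-1/145920) = -245451 + 51/4864 = -1193873613/4864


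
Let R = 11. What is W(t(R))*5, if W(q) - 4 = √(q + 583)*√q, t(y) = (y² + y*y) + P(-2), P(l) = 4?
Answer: 20 + 5*√203934 ≈ 2278.0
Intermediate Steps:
t(y) = 4 + 2*y² (t(y) = (y² + y*y) + 4 = (y² + y²) + 4 = 2*y² + 4 = 4 + 2*y²)
W(q) = 4 + √q*√(583 + q) (W(q) = 4 + √(q + 583)*√q = 4 + √(583 + q)*√q = 4 + √q*√(583 + q))
W(t(R))*5 = (4 + √(4 + 2*11²)*√(583 + (4 + 2*11²)))*5 = (4 + √(4 + 2*121)*√(583 + (4 + 2*121)))*5 = (4 + √(4 + 242)*√(583 + (4 + 242)))*5 = (4 + √246*√(583 + 246))*5 = (4 + √246*√829)*5 = (4 + √203934)*5 = 20 + 5*√203934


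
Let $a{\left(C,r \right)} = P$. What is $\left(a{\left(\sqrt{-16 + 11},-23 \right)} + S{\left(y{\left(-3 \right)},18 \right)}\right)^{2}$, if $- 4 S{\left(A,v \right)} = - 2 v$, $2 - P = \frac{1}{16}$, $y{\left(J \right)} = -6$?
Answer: $\frac{30625}{256} \approx 119.63$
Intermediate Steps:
$P = \frac{31}{16}$ ($P = 2 - \frac{1}{16} = \frac{31}{16} \approx 1.9375$)
$a{\left(C,r \right)} = \frac{31}{16}$
$S{\left(A,v \right)} = \frac{v}{2}$ ($S{\left(A,v \right)} = - \frac{\left(-2\right) v}{4} = \frac{v}{2}$)
$\left(a{\left(\sqrt{-16 + 11},-23 \right)} + S{\left(y{\left(-3 \right)},18 \right)}\right)^{2} = \left(\frac{31}{16} + \frac{1}{2} \cdot 18\right)^{2} = \left(\frac{31}{16} + 9\right)^{2} = \left(\frac{175}{16}\right)^{2} = \frac{30625}{256}$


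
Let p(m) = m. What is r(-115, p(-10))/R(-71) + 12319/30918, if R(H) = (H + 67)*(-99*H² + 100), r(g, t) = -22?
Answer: 3073252936/7713407181 ≈ 0.39843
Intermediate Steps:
R(H) = (67 + H)*(100 - 99*H²)
r(-115, p(-10))/R(-71) + 12319/30918 = -22/(6700 - 6633*(-71)² - 99*(-71)³ + 100*(-71)) + 12319/30918 = -22/(6700 - 6633*5041 - 99*(-357911) - 7100) + 12319*(1/30918) = -22/(6700 - 33436953 + 35433189 - 7100) + 12319/30918 = -22/1995836 + 12319/30918 = -22*1/1995836 + 12319/30918 = -11/997918 + 12319/30918 = 3073252936/7713407181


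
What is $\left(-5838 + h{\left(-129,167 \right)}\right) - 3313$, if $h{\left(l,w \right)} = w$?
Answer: $-8984$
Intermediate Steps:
$\left(-5838 + h{\left(-129,167 \right)}\right) - 3313 = \left(-5838 + 167\right) - 3313 = -5671 - 3313 = -8984$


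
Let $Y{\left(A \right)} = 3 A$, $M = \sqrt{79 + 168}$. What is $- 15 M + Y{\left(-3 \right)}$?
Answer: $-9 - 15 \sqrt{247} \approx -244.74$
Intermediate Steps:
$M = \sqrt{247} \approx 15.716$
$- 15 M + Y{\left(-3 \right)} = - 15 \sqrt{247} + 3 \left(-3\right) = - 15 \sqrt{247} - 9 = -9 - 15 \sqrt{247}$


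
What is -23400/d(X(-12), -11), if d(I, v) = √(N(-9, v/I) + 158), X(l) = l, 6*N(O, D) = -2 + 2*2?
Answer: -4680*√57/19 ≈ -1859.6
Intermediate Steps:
N(O, D) = ⅓ (N(O, D) = (-2 + 2*2)/6 = (-2 + 4)/6 = (⅙)*2 = ⅓)
d(I, v) = 5*√57/3 (d(I, v) = √(⅓ + 158) = √(475/3) = 5*√57/3)
-23400/d(X(-12), -11) = -23400*√57/95 = -4680*√57/19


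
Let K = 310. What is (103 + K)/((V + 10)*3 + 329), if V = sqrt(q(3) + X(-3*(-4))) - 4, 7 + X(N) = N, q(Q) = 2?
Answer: 143311/120346 - 1239*sqrt(7)/120346 ≈ 1.1636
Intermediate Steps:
X(N) = -7 + N
V = -4 + sqrt(7) (V = sqrt(2 + (-7 - 3*(-4))) - 4 = sqrt(2 + (-7 + 12)) - 4 = sqrt(2 + 5) - 4 = sqrt(7) - 4 = -4 + sqrt(7) ≈ -1.3542)
(103 + K)/((V + 10)*3 + 329) = (103 + 310)/(((-4 + sqrt(7)) + 10)*3 + 329) = 413/((6 + sqrt(7))*3 + 329) = 413/((18 + 3*sqrt(7)) + 329) = 413/(347 + 3*sqrt(7))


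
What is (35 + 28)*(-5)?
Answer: -315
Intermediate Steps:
(35 + 28)*(-5) = 63*(-5) = -315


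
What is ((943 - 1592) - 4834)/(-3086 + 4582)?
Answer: -5483/1496 ≈ -3.6651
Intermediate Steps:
((943 - 1592) - 4834)/(-3086 + 4582) = (-649 - 4834)/1496 = -5483*1/1496 = -5483/1496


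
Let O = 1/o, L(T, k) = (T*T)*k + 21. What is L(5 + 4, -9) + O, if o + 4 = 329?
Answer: -230099/325 ≈ -708.00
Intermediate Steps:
o = 325 (o = -4 + 329 = 325)
L(T, k) = 21 + k*T² (L(T, k) = T²*k + 21 = k*T² + 21 = 21 + k*T²)
O = 1/325 ≈ 0.0030769
L(5 + 4, -9) + O = (21 - 9*(5 + 4)²) + 1/325 = (21 - 9*9²) + 1/325 = (21 - 9*81) + 1/325 = (21 - 729) + 1/325 = -708 + 1/325 = -230099/325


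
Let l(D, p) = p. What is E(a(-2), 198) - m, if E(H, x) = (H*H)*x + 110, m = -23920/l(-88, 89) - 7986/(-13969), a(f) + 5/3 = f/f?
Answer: 579589444/1243241 ≈ 466.19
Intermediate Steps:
a(f) = -2/3 (a(f) = -5/3 + f/f = -5/3 + 1 = -2/3)
m = -333427726/1243241 (m = -23920/89 - 7986/(-13969) = -23920*1/89 - 7986*(-1/13969) = -23920/89 + 7986/13969 = -333427726/1243241 ≈ -268.19)
E(H, x) = 110 + x*H**2 (E(H, x) = H**2*x + 110 = x*H**2 + 110 = 110 + x*H**2)
E(a(-2), 198) - m = (110 + 198*(-2/3)**2) - 1*(-333427726/1243241) = (110 + 198*(4/9)) + 333427726/1243241 = (110 + 88) + 333427726/1243241 = 198 + 333427726/1243241 = 579589444/1243241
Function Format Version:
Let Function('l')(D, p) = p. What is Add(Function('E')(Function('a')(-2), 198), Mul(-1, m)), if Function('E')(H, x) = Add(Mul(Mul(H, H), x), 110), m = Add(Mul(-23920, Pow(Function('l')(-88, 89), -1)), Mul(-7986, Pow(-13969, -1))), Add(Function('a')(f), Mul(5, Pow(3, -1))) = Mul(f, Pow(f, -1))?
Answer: Rational(579589444, 1243241) ≈ 466.19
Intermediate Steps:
Function('a')(f) = Rational(-2, 3) (Function('a')(f) = Add(Rational(-5, 3), Mul(f, Pow(f, -1))) = Add(Rational(-5, 3), 1) = Rational(-2, 3))
m = Rational(-333427726, 1243241) (m = Add(Mul(-23920, Pow(89, -1)), Mul(-7986, Pow(-13969, -1))) = Add(Mul(-23920, Rational(1, 89)), Mul(-7986, Rational(-1, 13969))) = Add(Rational(-23920, 89), Rational(7986, 13969)) = Rational(-333427726, 1243241) ≈ -268.19)
Function('E')(H, x) = Add(110, Mul(x, Pow(H, 2))) (Function('E')(H, x) = Add(Mul(Pow(H, 2), x), 110) = Add(Mul(x, Pow(H, 2)), 110) = Add(110, Mul(x, Pow(H, 2))))
Add(Function('E')(Function('a')(-2), 198), Mul(-1, m)) = Add(Add(110, Mul(198, Pow(Rational(-2, 3), 2))), Mul(-1, Rational(-333427726, 1243241))) = Add(Add(110, Mul(198, Rational(4, 9))), Rational(333427726, 1243241)) = Add(Add(110, 88), Rational(333427726, 1243241)) = Add(198, Rational(333427726, 1243241)) = Rational(579589444, 1243241)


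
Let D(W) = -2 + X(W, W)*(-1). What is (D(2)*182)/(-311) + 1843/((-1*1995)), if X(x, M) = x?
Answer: 46273/32655 ≈ 1.4170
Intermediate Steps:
D(W) = -2 - W (D(W) = -2 + W*(-1) = -2 - W)
(D(2)*182)/(-311) + 1843/((-1*1995)) = ((-2 - 1*2)*182)/(-311) + 1843/((-1*1995)) = ((-2 - 2)*182)*(-1/311) + 1843/(-1995) = -4*182*(-1/311) + 1843*(-1/1995) = -728*(-1/311) - 97/105 = 728/311 - 97/105 = 46273/32655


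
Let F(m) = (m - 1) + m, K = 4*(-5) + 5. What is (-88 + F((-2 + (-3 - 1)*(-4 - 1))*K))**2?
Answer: 395641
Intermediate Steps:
K = -15 (K = -20 + 5 = -15)
F(m) = -1 + 2*m (F(m) = (-1 + m) + m = -1 + 2*m)
(-88 + F((-2 + (-3 - 1)*(-4 - 1))*K))**2 = (-88 + (-1 + 2*((-2 + (-3 - 1)*(-4 - 1))*(-15))))**2 = (-88 + (-1 + 2*((-2 - 4*(-5))*(-15))))**2 = (-88 + (-1 + 2*((-2 + 20)*(-15))))**2 = (-88 + (-1 + 2*(18*(-15))))**2 = (-88 + (-1 + 2*(-270)))**2 = (-88 + (-1 - 540))**2 = (-88 - 541)**2 = (-629)**2 = 395641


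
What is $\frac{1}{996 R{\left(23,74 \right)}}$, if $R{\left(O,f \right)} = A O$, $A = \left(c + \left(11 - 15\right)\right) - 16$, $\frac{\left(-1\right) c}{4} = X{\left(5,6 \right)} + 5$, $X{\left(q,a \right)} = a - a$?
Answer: $- \frac{1}{916320} \approx -1.0913 \cdot 10^{-6}$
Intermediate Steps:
$X{\left(q,a \right)} = 0$
$c = -20$ ($c = - 4 \left(0 + 5\right) = \left(-4\right) 5 = -20$)
$A = -40$ ($A = \left(-20 + \left(11 - 15\right)\right) - 16 = \left(-20 - 4\right) - 16 = -24 - 16 = -40$)
$R{\left(O,f \right)} = - 40 O$
$\frac{1}{996 R{\left(23,74 \right)}} = \frac{1}{996 \left(\left(-40\right) 23\right)} = \frac{1}{996 \left(-920\right)} = \frac{1}{996} \left(- \frac{1}{920}\right) = - \frac{1}{916320}$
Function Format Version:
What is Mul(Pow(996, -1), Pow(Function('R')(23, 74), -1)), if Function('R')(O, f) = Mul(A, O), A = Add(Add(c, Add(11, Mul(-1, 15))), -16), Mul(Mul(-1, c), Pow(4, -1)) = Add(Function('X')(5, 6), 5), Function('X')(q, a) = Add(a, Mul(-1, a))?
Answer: Rational(-1, 916320) ≈ -1.0913e-6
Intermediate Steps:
Function('X')(q, a) = 0
c = -20 (c = Mul(-4, Add(0, 5)) = Mul(-4, 5) = -20)
A = -40 (A = Add(Add(-20, Add(11, Mul(-1, 15))), -16) = Add(Add(-20, Add(11, -15)), -16) = Add(Add(-20, -4), -16) = Add(-24, -16) = -40)
Function('R')(O, f) = Mul(-40, O)
Mul(Pow(996, -1), Pow(Function('R')(23, 74), -1)) = Mul(Pow(996, -1), Pow(Mul(-40, 23), -1)) = Mul(Rational(1, 996), Pow(-920, -1)) = Mul(Rational(1, 996), Rational(-1, 920)) = Rational(-1, 916320)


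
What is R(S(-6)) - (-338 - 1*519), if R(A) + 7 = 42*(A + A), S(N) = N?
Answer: 346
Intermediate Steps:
R(A) = -7 + 84*A (R(A) = -7 + 42*(A + A) = -7 + 42*(2*A) = -7 + 84*A)
R(S(-6)) - (-338 - 1*519) = (-7 + 84*(-6)) - (-338 - 1*519) = (-7 - 504) - (-338 - 519) = -511 - 1*(-857) = -511 + 857 = 346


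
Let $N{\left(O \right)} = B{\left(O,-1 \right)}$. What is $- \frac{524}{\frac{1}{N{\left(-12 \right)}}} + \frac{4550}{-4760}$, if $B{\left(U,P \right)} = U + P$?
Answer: $\frac{463151}{68} \approx 6811.0$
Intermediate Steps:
$B{\left(U,P \right)} = P + U$
$N{\left(O \right)} = -1 + O$
$- \frac{524}{\frac{1}{N{\left(-12 \right)}}} + \frac{4550}{-4760} = - \frac{524}{\frac{1}{-1 - 12}} + \frac{4550}{-4760} = - \frac{524}{\frac{1}{-13}} + 4550 \left(- \frac{1}{4760}\right) = - \frac{524}{- \frac{1}{13}} - \frac{65}{68} = \left(-524\right) \left(-13\right) - \frac{65}{68} = 6812 - \frac{65}{68} = \frac{463151}{68}$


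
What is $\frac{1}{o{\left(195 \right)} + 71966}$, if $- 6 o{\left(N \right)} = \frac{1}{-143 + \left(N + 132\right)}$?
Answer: $\frac{1104}{79450463} \approx 1.3895 \cdot 10^{-5}$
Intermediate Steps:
$o{\left(N \right)} = - \frac{1}{6 \left(-11 + N\right)}$ ($o{\left(N \right)} = - \frac{1}{6 \left(-143 + \left(N + 132\right)\right)} = - \frac{1}{6 \left(-143 + \left(132 + N\right)\right)} = - \frac{1}{6 \left(-11 + N\right)}$)
$\frac{1}{o{\left(195 \right)} + 71966} = \frac{1}{- \frac{1}{-66 + 6 \cdot 195} + 71966} = \frac{1}{- \frac{1}{-66 + 1170} + 71966} = \frac{1}{- \frac{1}{1104} + 71966} = \frac{1}{\frac{79450463}{1104}} = \frac{1104}{79450463}$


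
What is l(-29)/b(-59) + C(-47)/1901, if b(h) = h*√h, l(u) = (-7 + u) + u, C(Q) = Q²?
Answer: 2209/1901 - 65*I*√59/3481 ≈ 1.162 - 0.14343*I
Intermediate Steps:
l(u) = -7 + 2*u
b(h) = h^(3/2)
l(-29)/b(-59) + C(-47)/1901 = (-7 + 2*(-29))/((-59)^(3/2)) + (-47)²/1901 = (-7 - 58)/((-59*I*√59)) + 2209*(1/1901) = -65*I*√59/3481 + 2209/1901 = 2209/1901 - 65*I*√59/3481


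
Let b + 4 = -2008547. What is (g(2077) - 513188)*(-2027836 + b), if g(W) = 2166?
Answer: 2062682557514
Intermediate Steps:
b = -2008551 (b = -4 - 2008547 = -2008551)
(g(2077) - 513188)*(-2027836 + b) = (2166 - 513188)*(-2027836 - 2008551) = -511022*(-4036387) = 2062682557514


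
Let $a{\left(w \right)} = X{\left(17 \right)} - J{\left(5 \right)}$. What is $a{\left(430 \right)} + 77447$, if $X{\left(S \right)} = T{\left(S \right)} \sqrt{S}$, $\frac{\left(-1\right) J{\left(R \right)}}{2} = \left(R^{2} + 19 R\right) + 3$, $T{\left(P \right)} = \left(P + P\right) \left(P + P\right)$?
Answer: $77693 + 1156 \sqrt{17} \approx 82459.0$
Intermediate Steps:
$T{\left(P \right)} = 4 P^{2}$ ($T{\left(P \right)} = 2 P 2 P = 4 P^{2}$)
$J{\left(R \right)} = -6 - 38 R - 2 R^{2}$ ($J{\left(R \right)} = - 2 \left(\left(R^{2} + 19 R\right) + 3\right) = - 2 \left(3 + R^{2} + 19 R\right) = -6 - 38 R - 2 R^{2}$)
$X{\left(S \right)} = 4 S^{\frac{5}{2}}$ ($X{\left(S \right)} = 4 S^{2} \sqrt{S} = 4 S^{\frac{5}{2}}$)
$a{\left(w \right)} = 246 + 1156 \sqrt{17}$ ($a{\left(w \right)} = 4 \cdot 17^{\frac{5}{2}} - \left(-6 - 190 - 2 \cdot 5^{2}\right) = 4 \cdot 289 \sqrt{17} - \left(-6 - 190 - 50\right) = 1156 \sqrt{17} - \left(-6 - 190 - 50\right) = 1156 \sqrt{17} - -246 = 1156 \sqrt{17} + 246 = 246 + 1156 \sqrt{17}$)
$a{\left(430 \right)} + 77447 = \left(246 + 1156 \sqrt{17}\right) + 77447 = 77693 + 1156 \sqrt{17}$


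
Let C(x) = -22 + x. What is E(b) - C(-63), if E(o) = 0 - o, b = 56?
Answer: 29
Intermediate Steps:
E(o) = -o
E(b) - C(-63) = -1*56 - (-22 - 63) = -56 - 1*(-85) = -56 + 85 = 29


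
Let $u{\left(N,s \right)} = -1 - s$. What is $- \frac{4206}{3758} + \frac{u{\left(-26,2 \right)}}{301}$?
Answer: $- \frac{638640}{565579} \approx -1.1292$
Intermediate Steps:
$- \frac{4206}{3758} + \frac{u{\left(-26,2 \right)}}{301} = - \frac{4206}{3758} + \frac{-1 - 2}{301} = \left(-4206\right) \frac{1}{3758} + \left(-1 - 2\right) \frac{1}{301} = - \frac{2103}{1879} - \frac{3}{301} = - \frac{638640}{565579}$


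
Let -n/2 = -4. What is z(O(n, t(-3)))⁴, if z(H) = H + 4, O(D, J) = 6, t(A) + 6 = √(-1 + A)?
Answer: 10000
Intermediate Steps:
n = 8 (n = -2*(-4) = 8)
t(A) = -6 + √(-1 + A)
z(H) = 4 + H
z(O(n, t(-3)))⁴ = (4 + 6)⁴ = 10⁴ = 10000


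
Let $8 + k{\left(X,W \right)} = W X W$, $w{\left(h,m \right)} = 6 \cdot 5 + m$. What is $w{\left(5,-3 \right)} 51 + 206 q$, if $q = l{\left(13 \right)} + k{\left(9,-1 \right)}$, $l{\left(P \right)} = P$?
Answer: $4261$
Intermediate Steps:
$w{\left(h,m \right)} = 30 + m$
$k{\left(X,W \right)} = -8 + X W^{2}$ ($k{\left(X,W \right)} = -8 + W X W = -8 + X W^{2}$)
$q = 14$ ($q = 13 - \left(8 - 9 \left(-1\right)^{2}\right) = 13 + \left(-8 + 9 \cdot 1\right) = 13 + \left(-8 + 9\right) = 13 + 1 = 14$)
$w{\left(5,-3 \right)} 51 + 206 q = \left(30 - 3\right) 51 + 206 \cdot 14 = 27 \cdot 51 + 2884 = 1377 + 2884 = 4261$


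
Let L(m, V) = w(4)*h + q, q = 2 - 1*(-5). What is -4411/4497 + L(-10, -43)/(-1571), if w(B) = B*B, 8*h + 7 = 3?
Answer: -6925184/7064787 ≈ -0.98024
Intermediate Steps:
h = -½ (h = -7/8 + (⅛)*3 = -7/8 + 3/8 = -½ ≈ -0.50000)
w(B) = B²
q = 7 (q = 2 + 5 = 7)
L(m, V) = -1 (L(m, V) = 4²*(-½) + 7 = 16*(-½) + 7 = -8 + 7 = -1)
-4411/4497 + L(-10, -43)/(-1571) = -4411/4497 - 1/(-1571) = -4411*1/4497 - 1*(-1/1571) = -4411/4497 + 1/1571 = -6925184/7064787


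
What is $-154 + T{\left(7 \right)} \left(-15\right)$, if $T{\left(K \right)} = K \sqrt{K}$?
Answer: $-154 - 105 \sqrt{7} \approx -431.8$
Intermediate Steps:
$T{\left(K \right)} = K^{\frac{3}{2}}$
$-154 + T{\left(7 \right)} \left(-15\right) = -154 + 7^{\frac{3}{2}} \left(-15\right) = -154 + 7 \sqrt{7} \left(-15\right) = -154 - 105 \sqrt{7}$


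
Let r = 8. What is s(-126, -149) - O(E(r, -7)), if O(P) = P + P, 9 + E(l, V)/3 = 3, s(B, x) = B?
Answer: -90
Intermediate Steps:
E(l, V) = -18 (E(l, V) = -27 + 3*3 = -27 + 9 = -18)
O(P) = 2*P
s(-126, -149) - O(E(r, -7)) = -126 - 2*(-18) = -126 - 1*(-36) = -126 + 36 = -90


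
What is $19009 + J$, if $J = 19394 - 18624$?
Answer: $19779$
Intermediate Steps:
$J = 770$ ($J = 19394 - 18624 = 770$)
$19009 + J = 19009 + 770 = 19779$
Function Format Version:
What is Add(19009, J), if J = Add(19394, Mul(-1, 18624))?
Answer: 19779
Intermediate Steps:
J = 770 (J = Add(19394, -18624) = 770)
Add(19009, J) = Add(19009, 770) = 19779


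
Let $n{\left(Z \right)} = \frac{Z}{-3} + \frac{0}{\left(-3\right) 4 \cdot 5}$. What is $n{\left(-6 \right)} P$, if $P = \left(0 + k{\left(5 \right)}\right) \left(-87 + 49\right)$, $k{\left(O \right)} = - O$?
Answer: $380$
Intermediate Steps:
$P = 190$ ($P = \left(0 - 5\right) \left(-87 + 49\right) = \left(0 - 5\right) \left(-38\right) = \left(-5\right) \left(-38\right) = 190$)
$n{\left(Z \right)} = - \frac{Z}{3}$ ($n{\left(Z \right)} = Z \left(- \frac{1}{3}\right) + \frac{0}{\left(-12\right) 5} = - \frac{Z}{3} + \frac{0}{-60} = - \frac{Z}{3} + 0 \left(- \frac{1}{60}\right) = - \frac{Z}{3} + 0 = - \frac{Z}{3}$)
$n{\left(-6 \right)} P = \left(- \frac{1}{3}\right) \left(-6\right) 190 = 2 \cdot 190 = 380$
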